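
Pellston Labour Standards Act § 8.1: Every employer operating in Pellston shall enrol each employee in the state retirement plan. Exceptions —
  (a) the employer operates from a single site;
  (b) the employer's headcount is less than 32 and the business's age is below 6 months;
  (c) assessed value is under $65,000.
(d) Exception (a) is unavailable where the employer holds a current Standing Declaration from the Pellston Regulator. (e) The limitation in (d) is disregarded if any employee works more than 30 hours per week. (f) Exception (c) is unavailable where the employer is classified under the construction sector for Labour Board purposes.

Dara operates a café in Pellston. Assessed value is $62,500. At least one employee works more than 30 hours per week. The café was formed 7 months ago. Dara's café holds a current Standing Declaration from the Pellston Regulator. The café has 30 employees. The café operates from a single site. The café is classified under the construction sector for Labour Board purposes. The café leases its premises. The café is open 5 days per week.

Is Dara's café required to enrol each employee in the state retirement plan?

No — exception (a) applies; Dara's café is not required to enrol each employee in the state retirement plan.

Exception (a)'s conditions are all satisfied: the employer operates from a single site. Considering the limiting provisions: (d) would limit (a) — a current Standing Declaration is held — but (e) sets (d) aside: (e) is triggered — at least one employee exceeds 30 hours/week. (a) remains available.
Exception (b) fails — the business's age is 7 months, not below 6 months.
Exception (c)'s conditions are all satisfied: assessed value is $62,500, under the $65,000 limit. But applying paragraph (f): (f) operates against (c): the café is classified under the construction sector. So (c) is unavailable.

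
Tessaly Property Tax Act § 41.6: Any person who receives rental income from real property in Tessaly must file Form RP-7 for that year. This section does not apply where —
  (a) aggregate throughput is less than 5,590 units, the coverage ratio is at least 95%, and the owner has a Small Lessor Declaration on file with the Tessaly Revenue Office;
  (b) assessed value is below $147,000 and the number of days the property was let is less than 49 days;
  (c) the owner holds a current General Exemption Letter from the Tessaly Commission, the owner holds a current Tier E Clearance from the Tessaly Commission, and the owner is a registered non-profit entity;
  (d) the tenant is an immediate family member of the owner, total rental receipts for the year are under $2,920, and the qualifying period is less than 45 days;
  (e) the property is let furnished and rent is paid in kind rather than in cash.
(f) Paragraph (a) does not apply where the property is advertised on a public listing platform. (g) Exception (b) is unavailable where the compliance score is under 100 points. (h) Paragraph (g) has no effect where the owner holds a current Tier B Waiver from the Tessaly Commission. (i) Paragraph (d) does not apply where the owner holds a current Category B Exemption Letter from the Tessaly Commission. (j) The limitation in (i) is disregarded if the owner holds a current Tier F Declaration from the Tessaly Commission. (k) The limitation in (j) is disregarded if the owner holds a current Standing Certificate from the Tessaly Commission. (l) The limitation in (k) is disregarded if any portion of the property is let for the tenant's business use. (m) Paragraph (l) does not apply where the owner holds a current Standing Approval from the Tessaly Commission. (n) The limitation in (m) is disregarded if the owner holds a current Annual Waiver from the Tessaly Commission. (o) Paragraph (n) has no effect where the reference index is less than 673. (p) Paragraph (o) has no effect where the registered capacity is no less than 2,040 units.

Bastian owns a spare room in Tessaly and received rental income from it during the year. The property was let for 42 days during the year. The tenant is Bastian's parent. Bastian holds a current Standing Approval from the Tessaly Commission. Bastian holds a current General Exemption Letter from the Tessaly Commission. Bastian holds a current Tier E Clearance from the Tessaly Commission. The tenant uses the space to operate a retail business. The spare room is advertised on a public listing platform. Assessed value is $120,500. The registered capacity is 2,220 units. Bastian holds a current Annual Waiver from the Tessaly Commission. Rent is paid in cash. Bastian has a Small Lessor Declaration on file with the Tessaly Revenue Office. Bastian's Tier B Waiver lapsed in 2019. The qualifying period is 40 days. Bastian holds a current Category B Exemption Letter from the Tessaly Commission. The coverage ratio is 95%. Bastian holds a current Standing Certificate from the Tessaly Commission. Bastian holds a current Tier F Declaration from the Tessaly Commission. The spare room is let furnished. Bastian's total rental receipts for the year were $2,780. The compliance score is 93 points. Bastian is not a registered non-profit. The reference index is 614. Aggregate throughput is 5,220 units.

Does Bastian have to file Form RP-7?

No — exception (d) applies; Bastian is not required to file Form RP-7.

Exception (a): aggregate throughput is 5,220 units, less than the 5,590 units limit; the coverage ratio is 95%, meeting the 95% threshold; a Small Lessor Declaration is on file — every condition holds. But: (f) is engaged — the property is publicly advertised. So (a) is unavailable.
Exception (b) is satisfied on its face — assessed value is $120,500, below the $147,000 limit; the number of days the property was let is 42 days, less than the 49 days limit. However, paragraphs (g)–(h) must be considered: (g) operates against (b): the compliance score is 93 points, under the 100 points limit. (h) does not operate here (no current Tier B Waiver is held), so (g) stands. Exception (b) does not apply.
Exception (c) fails — Bastian is not a registered non-profit.
All of (d)'s requirements are met (the tenant is an immediate family member; total rental receipts for the year are $2,780, under the $2,920 limit; the qualifying period is 40 days, less than the 45 days limit). Under paragraphs (i)–(p): (i) applies (a current Category B Exemption Letter is held), but is set aside by (j): (j) applies — a current Tier F Declaration is held. (k) would limit (j) — a current Standing Certificate is held — but (l) sets (k) aside: (l) operates against (k): the space is let for business use. (m) would limit (l) — a current Standing Approval is held — but (n) sets (m) aside: (n) operates — a current Annual Waiver is held. (o) is triggered (the reference index is 614, less than the 673 limit), but is itself disapplied by (p): (p) operates — the registered capacity is 2,220 units, meeting the 2,040 units threshold. Exception (d) stands.
Exception (e) does not apply: rent is paid in cash.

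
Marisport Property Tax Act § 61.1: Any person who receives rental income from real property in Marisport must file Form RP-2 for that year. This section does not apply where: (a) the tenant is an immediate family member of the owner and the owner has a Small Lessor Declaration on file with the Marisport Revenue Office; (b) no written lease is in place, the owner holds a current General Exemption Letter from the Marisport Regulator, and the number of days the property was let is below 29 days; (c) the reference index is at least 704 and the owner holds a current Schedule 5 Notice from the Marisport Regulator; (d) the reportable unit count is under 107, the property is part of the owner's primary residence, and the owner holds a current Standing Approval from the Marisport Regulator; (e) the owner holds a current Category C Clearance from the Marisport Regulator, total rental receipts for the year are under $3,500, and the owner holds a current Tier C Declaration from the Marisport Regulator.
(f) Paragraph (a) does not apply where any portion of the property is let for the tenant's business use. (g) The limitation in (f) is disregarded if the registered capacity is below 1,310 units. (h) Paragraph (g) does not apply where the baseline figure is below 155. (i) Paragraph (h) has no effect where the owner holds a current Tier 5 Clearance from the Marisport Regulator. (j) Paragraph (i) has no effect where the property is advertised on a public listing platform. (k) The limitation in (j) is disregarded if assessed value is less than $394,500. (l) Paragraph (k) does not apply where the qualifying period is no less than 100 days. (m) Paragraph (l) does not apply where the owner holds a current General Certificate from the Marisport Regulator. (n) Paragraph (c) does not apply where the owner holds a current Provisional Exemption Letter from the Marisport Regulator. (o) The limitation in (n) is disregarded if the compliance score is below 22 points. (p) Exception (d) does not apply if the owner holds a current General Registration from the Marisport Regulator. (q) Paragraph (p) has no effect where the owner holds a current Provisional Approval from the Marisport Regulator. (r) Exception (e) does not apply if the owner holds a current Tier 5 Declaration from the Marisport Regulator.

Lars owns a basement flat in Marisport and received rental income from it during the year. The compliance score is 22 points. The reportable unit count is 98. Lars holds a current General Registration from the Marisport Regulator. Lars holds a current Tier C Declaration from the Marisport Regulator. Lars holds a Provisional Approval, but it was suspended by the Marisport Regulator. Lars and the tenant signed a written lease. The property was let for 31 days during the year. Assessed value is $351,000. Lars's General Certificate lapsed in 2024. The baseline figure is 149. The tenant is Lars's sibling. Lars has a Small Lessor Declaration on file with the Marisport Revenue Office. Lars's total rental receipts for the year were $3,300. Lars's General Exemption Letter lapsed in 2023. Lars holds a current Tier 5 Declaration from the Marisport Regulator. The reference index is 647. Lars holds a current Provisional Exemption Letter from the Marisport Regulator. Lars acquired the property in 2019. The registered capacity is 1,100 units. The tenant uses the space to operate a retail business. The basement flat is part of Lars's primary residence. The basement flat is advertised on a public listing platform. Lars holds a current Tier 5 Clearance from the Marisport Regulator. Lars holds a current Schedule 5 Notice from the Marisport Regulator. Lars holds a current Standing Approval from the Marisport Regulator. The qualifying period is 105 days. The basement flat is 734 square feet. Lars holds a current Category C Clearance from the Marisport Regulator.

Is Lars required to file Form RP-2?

Yes — Lars must file Form RP-2.

Exception (a) is satisfied on its face — the tenant is an immediate family member; a Small Lessor Declaration is on file. However, paragraphs (f)–(m) must be considered: (f) operates — the space is let for business use. (g) is engaged (the registered capacity is 1,100 units, below the 1,310 units limit), but is set aside by (h): (h) is engaged — the baseline figure is 149, below the 155 limit. (i) would limit (h) — a current Tier 5 Clearance is held — but (j) sets (i) aside: (j) applies — the property is publicly advertised. (k) operates (assessed value is $351,000, less than the $394,500 limit), but is set aside by (l): (l) is engaged — the qualifying period is 105 days, meeting the 100 days threshold. (m) is not triggered (the General Certificate is not current), so (l) stands. So (a) is unavailable.
Exception (b) fails — a written lease is in place.
Exception (c) requires that the reference index is at least 704; but the reference index is 647, short of 704, so (c) is unavailable.
All of (d)'s requirements are met (the reportable unit count is 98, under the 107 limit; the basement flat is part of the primary residence; a current Standing Approval is held). But applying paragraphs (p)–(q): (p) operates against (d): a current General Registration is held. (q), which would lift (p), is inapplicable — there is no Provisional Approval in force. (d) is therefore removed.
Exception (e): a current Category C Clearance is held; total rental receipts for the year are $3,300, under the $3,500 limit; a current Tier C Declaration is held — every condition holds. However, paragraph (r) must be considered: (r) applies — a current Tier 5 Declaration is held. Exception (e) does not apply.
No exception is made out. Lars falls within the general rule.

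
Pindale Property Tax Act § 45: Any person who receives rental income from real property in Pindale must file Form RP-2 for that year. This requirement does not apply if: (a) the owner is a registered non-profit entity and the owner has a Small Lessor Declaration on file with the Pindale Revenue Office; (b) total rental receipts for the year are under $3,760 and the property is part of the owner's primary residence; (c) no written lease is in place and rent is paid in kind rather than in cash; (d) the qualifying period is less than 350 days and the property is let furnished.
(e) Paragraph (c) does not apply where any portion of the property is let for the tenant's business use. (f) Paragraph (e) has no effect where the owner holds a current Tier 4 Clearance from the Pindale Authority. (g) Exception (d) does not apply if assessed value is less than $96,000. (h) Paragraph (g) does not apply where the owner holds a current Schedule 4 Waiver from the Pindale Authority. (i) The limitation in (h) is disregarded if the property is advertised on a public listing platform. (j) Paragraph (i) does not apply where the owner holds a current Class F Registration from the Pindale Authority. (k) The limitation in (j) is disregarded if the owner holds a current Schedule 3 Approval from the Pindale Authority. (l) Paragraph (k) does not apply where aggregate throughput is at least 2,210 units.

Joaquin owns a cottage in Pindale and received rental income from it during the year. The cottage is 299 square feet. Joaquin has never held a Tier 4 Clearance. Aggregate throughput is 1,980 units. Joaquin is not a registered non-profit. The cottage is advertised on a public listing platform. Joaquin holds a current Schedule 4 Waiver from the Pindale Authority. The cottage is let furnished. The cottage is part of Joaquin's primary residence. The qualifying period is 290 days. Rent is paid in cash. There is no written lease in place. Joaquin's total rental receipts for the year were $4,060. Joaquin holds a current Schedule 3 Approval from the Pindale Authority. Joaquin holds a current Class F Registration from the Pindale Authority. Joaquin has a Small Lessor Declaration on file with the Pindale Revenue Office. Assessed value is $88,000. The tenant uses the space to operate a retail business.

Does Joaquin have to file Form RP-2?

Yes — Joaquin must file Form RP-2.

Exception (a) fails — Joaquin is not a registered non-profit.
Exception (b) requires that total rental receipts for the year are under $3,760; but total rental receipts for the year are $4,060, not under $3,760, so (b) is unavailable.
Exception (c) does not apply: rent is paid in cash.
Exception (d) is satisfied on its face — the qualifying period is 290 days, less than the 350 days limit; the property is let furnished. However, paragraphs (g)–(l) must be considered: (g) operates — assessed value is $88,000, less than the $96,000 limit. (h) would limit (g) — a current Schedule 4 Waiver is held — but (i) sets (h) aside: (i) operates against (h): the property is publicly advertised. (j) would limit (i) — a current Class F Registration is held — but (k) sets (j) aside: (k) operates against (j): a current Schedule 3 Approval is held. (l) is not engaged (aggregate throughput is 1,980 units, short of 2,210 units), so (k) stands. So (d) is unavailable.
Every exception is unavailable, so the rule governs.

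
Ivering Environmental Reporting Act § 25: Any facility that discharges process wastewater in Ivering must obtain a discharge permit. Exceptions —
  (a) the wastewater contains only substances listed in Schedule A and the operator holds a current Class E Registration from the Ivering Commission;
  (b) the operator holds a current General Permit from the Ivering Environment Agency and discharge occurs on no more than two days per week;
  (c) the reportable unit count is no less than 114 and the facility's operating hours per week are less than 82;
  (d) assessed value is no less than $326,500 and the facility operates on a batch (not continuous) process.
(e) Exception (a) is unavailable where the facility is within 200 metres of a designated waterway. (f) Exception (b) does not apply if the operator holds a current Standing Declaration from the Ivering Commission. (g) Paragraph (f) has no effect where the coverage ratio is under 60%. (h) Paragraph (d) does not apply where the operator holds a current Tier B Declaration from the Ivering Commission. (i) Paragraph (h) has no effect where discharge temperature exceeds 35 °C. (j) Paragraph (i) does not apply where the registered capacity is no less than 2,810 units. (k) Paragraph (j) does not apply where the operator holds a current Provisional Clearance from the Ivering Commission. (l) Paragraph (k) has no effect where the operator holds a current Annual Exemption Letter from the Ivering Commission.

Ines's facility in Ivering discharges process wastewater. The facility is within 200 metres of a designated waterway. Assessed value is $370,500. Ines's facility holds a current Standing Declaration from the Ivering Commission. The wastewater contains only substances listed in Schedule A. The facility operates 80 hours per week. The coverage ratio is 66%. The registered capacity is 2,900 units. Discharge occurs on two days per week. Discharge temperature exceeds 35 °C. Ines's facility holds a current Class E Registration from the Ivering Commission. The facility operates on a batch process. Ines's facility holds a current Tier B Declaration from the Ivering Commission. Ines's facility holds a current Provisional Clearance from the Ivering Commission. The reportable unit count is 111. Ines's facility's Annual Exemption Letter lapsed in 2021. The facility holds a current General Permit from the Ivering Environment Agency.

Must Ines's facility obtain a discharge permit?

No — exception (d) applies; Ines's facility is not required to obtain a discharge permit.

Exception (a)'s conditions are all satisfied: the wastewater is Schedule-A-only; a current Class E Registration is held. Turning to paragraph (e): (e) is engaged — the facility is within 200 m of a designated waterway. So (a) is unavailable.
Exception (b) is satisfied on its face — a current General Permit is held; discharge occurs on no more than two days per week. But: (f) applies — a current Standing Declaration is held. (g), which would lift (f), is not triggered — the coverage ratio is 66%, not under 60%. So (b) is unavailable.
Exception (c) does not apply: the reportable unit count is 111, short of 114.
Exception (d): assessed value is $370,500, meeting the $326,500 threshold; the facility operates on a batch process — every condition holds. Applying paragraphs (h)–(l): (h) would limit (d) — a current Tier B Declaration is held — but (i) sets (h) aside: (i) is engaged — discharge temperature exceeds 35 °C. (j) would limit (i) — the registered capacity is 2,900 units, meeting the 2,810 units threshold — but (k) sets (j) aside: (k) is engaged — a current Provisional Clearance is held. (l) is inapplicable (no current Annual Exemption Letter is held), so (k) stands. So (d) applies.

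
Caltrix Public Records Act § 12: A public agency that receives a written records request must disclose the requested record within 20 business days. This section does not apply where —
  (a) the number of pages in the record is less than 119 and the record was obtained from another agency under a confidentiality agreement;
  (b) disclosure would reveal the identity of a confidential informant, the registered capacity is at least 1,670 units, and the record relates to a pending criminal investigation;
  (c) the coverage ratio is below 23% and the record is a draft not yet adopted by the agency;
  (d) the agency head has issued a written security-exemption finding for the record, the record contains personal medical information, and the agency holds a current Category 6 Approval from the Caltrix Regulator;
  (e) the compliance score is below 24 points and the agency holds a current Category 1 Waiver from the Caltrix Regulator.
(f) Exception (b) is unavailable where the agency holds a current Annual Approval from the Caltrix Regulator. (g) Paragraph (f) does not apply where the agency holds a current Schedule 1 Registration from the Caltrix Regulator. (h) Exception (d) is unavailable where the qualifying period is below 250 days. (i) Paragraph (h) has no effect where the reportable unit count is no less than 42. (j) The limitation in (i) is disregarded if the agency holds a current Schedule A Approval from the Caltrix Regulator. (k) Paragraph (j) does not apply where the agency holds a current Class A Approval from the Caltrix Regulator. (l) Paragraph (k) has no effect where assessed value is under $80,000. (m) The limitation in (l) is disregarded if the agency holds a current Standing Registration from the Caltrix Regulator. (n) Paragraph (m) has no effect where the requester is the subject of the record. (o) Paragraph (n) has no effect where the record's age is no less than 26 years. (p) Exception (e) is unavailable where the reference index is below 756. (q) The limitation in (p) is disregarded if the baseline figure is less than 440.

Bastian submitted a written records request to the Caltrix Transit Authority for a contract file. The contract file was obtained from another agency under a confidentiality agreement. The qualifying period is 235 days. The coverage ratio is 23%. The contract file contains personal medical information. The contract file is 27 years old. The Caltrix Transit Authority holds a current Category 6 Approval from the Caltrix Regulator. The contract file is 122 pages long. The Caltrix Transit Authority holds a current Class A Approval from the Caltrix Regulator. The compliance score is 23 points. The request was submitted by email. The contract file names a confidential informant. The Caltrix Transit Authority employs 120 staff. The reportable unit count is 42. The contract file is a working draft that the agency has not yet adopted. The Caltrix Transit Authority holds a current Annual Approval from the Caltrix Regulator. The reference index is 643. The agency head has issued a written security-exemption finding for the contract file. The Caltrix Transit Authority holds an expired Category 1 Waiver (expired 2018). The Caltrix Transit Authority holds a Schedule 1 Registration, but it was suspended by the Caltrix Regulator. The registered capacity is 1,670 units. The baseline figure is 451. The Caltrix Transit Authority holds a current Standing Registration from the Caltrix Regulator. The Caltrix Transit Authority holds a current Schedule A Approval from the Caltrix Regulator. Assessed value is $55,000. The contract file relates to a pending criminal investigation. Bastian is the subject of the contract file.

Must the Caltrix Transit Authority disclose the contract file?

Exception (a) fails — the number of pages in the record is 122, not less than 119.
Exception (b): the contract file names a confidential informant; the registered capacity is 1,670 units, meeting the 1,670 units threshold; the contract file relates to a pending investigation — every condition holds. However, paragraphs (f)–(g) must be considered: (f) operates against (b): a current Annual Approval is held. (g) is not engaged (no current Schedule 1 Registration is held), so (f) stands. (b) is therefore removed.
Exception (c) requires that the coverage ratio is below 23%; but the coverage ratio is 23%, not below 23%, so (c) is unavailable.
All of (d)'s requirements are met (a written security-exemption finding has been issued; the contract file contains personal medical information; a current Category 6 Approval is held). As to paragraphs (h)–(o): (h) would limit (d) — the qualifying period is 235 days, below the 250 days limit — but (i) sets (h) aside: (i) applies — the reportable unit count is 42, meeting the 42 threshold. (j) would limit (i) — a current Schedule A Approval is held — but (k) sets (j) aside: (k) operates against (j): a current Class A Approval is held. (l) would limit (k) — assessed value is $55,000, under the $80,000 limit — but (m) sets (l) aside: (m) operates — a current Standing Registration is held. (n) would limit (m) — Bastian is the subject of the contract file — but (o) sets (n) aside: (o) operates against (n): the record's age is 27 years, meeting the 26 years threshold. So (d) applies.
Exception (e) fails — no current Category 1 Waiver is held.

No — exception (d) applies; the Caltrix Transit Authority is not required to disclose the contract file.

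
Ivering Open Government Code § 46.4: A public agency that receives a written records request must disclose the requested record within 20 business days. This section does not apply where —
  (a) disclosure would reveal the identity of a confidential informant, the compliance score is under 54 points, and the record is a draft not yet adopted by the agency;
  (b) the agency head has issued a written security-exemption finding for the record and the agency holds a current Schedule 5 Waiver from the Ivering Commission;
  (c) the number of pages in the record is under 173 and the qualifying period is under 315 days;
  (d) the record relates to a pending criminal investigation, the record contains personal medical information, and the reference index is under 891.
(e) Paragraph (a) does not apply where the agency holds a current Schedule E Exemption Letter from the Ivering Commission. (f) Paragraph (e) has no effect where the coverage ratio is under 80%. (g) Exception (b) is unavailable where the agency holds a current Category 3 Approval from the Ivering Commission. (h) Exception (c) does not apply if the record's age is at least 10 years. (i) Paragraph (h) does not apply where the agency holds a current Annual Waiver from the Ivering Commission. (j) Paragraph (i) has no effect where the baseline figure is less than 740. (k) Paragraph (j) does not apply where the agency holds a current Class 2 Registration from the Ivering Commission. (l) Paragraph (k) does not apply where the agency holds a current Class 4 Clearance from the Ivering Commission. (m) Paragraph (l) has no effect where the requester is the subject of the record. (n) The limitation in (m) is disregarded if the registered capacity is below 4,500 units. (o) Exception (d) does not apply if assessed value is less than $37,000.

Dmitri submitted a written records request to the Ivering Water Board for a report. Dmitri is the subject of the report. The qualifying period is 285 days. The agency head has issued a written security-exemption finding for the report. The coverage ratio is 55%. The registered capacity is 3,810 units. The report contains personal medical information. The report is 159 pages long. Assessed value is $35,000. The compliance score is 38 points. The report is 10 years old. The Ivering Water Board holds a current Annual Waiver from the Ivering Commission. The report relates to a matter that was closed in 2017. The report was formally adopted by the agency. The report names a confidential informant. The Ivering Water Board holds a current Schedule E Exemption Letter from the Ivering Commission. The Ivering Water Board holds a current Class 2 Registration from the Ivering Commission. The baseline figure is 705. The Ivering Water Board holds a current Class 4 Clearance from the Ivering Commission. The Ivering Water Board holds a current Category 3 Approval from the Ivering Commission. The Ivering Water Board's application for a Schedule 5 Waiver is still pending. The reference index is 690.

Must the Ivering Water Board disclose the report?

Yes — the Ivering Water Board must disclose the report.

Exception (a) requires that the record is a draft not yet adopted by the agency; but the report has been formally adopted, so (a) is unavailable.
Exception (b) requires that the agency holds a current Schedule 5 Waiver from the Ivering Commission; but no current Schedule 5 Waiver is held, so (b) is unavailable.
All of (c)'s requirements are met (the number of pages in the record is 159, under the 173 limit; the qualifying period is 285 days, under the 315 days limit). Turning to paragraphs (h)–(n): (h) is triggered — the record's age is 10 years, meeting the 10 years threshold. (i) applies (a current Annual Waiver is held), but is itself disapplied by (j): (j) operates against (i): the baseline figure is 705, less than the 740 limit. (k) would limit (j) — a current Class 2 Registration is held — but (l) sets (k) aside: (l) is engaged — a current Class 4 Clearance is held. (m) would limit (l) — Dmitri is the subject of the report — but (n) sets (m) aside: (n) operates against (m): the registered capacity is 3,810 units, below the 4,500 units limit. Exception (c) does not apply.
Exception (d) fails — the report relates to a closed matter.
Every exception is unavailable, so the rule governs.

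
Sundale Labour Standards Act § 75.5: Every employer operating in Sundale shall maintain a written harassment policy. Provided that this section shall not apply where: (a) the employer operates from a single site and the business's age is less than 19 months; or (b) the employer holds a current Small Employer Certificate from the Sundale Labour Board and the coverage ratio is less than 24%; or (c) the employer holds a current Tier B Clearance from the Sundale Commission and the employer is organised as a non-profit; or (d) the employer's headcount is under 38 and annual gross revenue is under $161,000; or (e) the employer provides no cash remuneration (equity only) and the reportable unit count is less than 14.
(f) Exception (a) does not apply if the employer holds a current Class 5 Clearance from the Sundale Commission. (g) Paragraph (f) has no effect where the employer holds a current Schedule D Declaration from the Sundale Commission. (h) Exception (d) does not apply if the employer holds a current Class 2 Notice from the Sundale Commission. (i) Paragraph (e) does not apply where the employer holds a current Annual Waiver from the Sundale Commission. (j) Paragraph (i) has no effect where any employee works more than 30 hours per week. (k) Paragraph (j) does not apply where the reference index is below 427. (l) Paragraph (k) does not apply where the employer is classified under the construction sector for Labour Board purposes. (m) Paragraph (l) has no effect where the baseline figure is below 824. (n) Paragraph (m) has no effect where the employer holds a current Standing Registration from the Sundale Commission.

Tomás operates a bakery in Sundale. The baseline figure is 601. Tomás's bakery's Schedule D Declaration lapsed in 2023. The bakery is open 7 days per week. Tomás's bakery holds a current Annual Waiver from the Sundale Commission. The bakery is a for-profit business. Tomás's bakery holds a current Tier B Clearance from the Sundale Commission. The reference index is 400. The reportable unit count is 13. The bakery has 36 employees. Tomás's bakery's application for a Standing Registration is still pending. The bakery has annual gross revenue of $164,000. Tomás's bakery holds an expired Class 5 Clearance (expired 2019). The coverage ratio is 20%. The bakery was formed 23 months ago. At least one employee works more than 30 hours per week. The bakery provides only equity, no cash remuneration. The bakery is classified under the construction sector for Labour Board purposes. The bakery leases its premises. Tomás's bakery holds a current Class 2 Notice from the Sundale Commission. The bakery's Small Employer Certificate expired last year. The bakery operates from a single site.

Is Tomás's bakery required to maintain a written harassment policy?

Yes — Tomás's bakery must maintain a written harassment policy.

Exception (a) requires that the business's age is less than 19 months; but the business's age is 23 months, not less than 19 months, so (a) is unavailable.
Exception (b) fails — the Small Employer Certificate has expired.
Exception (c) fails — the employer is for-profit.
Exception (d) requires that annual gross revenue is under $161,000; but annual gross revenue is $164,000, not under $161,000, so (d) is unavailable.
Exception (e): remuneration is equity-only; the reportable unit count is 13, less than the 14 limit — every condition holds. Turning to paragraphs (i)–(n): (i) is engaged — a current Annual Waiver is held. (j) would limit (i) — at least one employee exceeds 30 hours/week — but (k) sets (j) aside: (k) operates against (j): the reference index is 400, below the 427 limit. (l) is triggered (the bakery is classified under the construction sector), but yields to (m): (m) operates against (l): the baseline figure is 601, below the 824 limit. (n) is not triggered (the Standing Registration is not current), so (m) stands. Exception (e) does not apply.
No exception is made out. Tomás's bakery falls within the general rule.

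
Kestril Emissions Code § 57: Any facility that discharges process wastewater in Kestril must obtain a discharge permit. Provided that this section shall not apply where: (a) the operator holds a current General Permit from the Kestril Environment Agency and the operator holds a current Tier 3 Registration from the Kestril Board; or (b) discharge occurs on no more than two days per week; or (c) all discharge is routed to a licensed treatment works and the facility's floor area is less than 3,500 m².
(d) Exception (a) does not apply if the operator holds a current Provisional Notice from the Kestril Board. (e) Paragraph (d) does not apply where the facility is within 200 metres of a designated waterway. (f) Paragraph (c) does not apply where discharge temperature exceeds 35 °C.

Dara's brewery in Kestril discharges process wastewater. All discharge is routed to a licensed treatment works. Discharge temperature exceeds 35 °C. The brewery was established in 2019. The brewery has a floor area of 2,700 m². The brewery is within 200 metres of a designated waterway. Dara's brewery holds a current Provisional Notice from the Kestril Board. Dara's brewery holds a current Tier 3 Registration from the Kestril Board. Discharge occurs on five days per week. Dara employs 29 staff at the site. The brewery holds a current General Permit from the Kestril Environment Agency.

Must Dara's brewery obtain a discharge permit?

Exception (a): a current General Permit is held; a current Tier 3 Registration is held — every condition holds. As to paragraphs (d)–(e): (d) is engaged (a current Provisional Notice is held), but is displaced by (e): (e) applies — the brewery is within 200 m of a designated waterway. So (a) applies.
Exception (b) does not apply: discharge occurs on five days per week.
Exception (c)'s conditions are all satisfied: discharge is routed to a licensed treatment works; the facility's floor area is 2,700 m², less than the 3,500 m² limit. But applying paragraph (f): (f) is engaged — discharge temperature exceeds 35 °C. Exception (c) does not apply.

No — exception (a) applies; Dara's brewery is not required to obtain a discharge permit.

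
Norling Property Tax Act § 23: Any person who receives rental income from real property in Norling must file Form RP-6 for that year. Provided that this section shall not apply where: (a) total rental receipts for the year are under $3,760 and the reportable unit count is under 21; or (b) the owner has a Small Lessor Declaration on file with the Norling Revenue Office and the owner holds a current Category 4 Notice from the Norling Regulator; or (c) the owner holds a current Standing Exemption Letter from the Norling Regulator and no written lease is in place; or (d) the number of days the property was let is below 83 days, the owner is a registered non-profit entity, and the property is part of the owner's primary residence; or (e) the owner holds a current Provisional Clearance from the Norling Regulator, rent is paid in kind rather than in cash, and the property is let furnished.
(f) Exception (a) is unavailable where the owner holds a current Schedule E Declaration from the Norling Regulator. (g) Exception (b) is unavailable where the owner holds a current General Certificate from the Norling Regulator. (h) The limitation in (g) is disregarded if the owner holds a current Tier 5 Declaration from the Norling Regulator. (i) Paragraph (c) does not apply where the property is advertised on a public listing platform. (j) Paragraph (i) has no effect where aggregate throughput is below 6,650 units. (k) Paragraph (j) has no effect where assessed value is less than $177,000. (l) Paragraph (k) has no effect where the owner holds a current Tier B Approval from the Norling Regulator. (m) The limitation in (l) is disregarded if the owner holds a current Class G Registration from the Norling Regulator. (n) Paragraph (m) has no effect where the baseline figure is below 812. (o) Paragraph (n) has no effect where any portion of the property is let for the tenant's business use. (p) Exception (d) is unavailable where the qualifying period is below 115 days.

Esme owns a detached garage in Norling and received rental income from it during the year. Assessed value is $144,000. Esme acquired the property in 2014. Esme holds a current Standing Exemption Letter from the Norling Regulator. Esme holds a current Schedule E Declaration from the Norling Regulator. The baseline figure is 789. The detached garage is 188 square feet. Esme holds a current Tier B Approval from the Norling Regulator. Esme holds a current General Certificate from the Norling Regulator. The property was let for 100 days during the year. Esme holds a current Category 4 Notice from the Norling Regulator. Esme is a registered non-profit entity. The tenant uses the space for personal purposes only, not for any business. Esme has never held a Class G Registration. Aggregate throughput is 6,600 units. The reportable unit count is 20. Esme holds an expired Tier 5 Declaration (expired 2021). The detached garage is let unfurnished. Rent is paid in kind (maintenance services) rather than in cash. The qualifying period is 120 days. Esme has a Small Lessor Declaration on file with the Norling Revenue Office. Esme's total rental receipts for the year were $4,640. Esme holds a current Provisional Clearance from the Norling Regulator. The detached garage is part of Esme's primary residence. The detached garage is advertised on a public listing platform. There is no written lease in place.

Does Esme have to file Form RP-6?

Exception (a) requires that total rental receipts for the year are under $3,760; but total rental receipts for the year are $4,640, not under $3,760, so (a) is unavailable.
Exception (b): a Small Lessor Declaration is on file; a current Category 4 Notice is held — every condition holds. But applying paragraphs (g)–(h): (g) operates against (b): a current General Certificate is held. (h) does not operate here (no current Tier 5 Declaration is held), so (g) stands. Exception (b) does not apply.
Exception (c) is satisfied on its face — a current Standing Exemption Letter is held; there is no written lease. Under paragraphs (i)–(o): (i) would limit (c) — the property is publicly advertised — but (j) sets (i) aside: (j) is triggered — aggregate throughput is 6,600 units, below the 6,650 units limit. (k) would limit (j) — assessed value is $144,000, less than the $177,000 limit — but (l) sets (k) aside: (l) operates against (k): a current Tier B Approval is held. (m), which would lift (l), is inapplicable — no current Class G Registration is held. Exception (c) stands.
Exception (d) requires that the number of days the property was let is below 83 days; but the number of days the property was let is 100 days, not below 83 days, so (d) is unavailable.
Exception (e) does not apply: the property is let unfurnished.

No — exception (c) applies; Esme is not required to file Form RP-6.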